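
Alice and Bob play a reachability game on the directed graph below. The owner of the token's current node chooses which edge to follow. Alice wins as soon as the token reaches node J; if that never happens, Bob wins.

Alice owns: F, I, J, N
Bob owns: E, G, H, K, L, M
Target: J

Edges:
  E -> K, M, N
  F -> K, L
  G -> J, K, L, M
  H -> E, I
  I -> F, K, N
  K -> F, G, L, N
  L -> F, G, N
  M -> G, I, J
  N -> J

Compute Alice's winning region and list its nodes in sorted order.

A0 = {J}
A1: add {N} — N (Alice) has N→J.
A2: add {I} — I (Alice) has I→N.
A3 = A2; e.g. E (Bob) can still go to K. Fixed point.
Alice's winning region = {I, J, N}.

I, J, N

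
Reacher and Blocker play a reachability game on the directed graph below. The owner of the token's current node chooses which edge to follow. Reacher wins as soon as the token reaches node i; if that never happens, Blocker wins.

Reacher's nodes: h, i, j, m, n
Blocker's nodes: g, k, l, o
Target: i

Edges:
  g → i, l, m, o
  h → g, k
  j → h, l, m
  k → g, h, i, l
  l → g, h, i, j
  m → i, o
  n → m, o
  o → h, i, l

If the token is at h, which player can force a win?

A0 = {i}
A1: add {m} — m (Reacher) has m→i.
A2: add {j, n} — j (Reacher) has j→m; n (Reacher) has n→m.
A3 = A2; e.g. g (Blocker) can still go to l. Fixed point.
h never enters the attractor, so Blocker can avoid the target forever.

Blocker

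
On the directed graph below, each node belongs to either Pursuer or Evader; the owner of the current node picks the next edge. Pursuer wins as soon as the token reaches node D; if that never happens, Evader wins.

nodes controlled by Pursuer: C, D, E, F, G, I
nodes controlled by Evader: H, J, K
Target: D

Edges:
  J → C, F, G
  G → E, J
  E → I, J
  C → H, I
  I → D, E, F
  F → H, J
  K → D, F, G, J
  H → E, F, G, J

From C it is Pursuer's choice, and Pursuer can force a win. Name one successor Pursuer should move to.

I

A0 = {D}
A1: add {I} — I (Pursuer) has I→D.
A2: add {C, E} — C (Pursuer) has C→I; E (Pursuer) has E→I.
A3: add {G} — G (Pursuer) has G→E.
A4 = A3; e.g. F (Pursuer) has no edge into A3. Fixed point.
From C, successor I is in the attractor (rank 1); the other successor H is not.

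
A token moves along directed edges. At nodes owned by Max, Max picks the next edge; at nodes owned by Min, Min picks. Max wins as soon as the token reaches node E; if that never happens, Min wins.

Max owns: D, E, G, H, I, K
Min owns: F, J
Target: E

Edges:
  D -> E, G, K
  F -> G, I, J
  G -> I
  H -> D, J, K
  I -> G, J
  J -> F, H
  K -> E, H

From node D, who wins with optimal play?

Max

A0 = {E}
A1: add {D, K} — D (Max) has D→E; K (Max) has K→E.
D ∈ A1, so Max can force the target.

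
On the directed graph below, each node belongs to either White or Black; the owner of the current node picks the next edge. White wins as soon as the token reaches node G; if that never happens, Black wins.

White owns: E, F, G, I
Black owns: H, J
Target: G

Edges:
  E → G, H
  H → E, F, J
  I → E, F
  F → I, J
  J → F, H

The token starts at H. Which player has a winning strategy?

Black

A0 = {G}
A1: add {E} — E (White) has E→G.
A2: add {I} — I (White) has I→E.
A3: add {F} — F (White) has F→I.
A4 = A3; e.g. H (Black) can still go to J. Fixed point.
H never enters the attractor, so Black can avoid the target forever.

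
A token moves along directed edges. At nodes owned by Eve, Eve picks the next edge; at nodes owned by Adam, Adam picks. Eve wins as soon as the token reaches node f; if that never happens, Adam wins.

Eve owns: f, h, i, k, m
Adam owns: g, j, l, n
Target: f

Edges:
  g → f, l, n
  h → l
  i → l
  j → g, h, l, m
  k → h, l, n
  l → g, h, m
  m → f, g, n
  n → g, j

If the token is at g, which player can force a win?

A0 = {f}
A1: add {m} — m (Eve) has m→f.
A2 = A1; e.g. g (Adam) can still go to l. Fixed point.
g never enters the attractor, so Adam can avoid the target forever.

Adam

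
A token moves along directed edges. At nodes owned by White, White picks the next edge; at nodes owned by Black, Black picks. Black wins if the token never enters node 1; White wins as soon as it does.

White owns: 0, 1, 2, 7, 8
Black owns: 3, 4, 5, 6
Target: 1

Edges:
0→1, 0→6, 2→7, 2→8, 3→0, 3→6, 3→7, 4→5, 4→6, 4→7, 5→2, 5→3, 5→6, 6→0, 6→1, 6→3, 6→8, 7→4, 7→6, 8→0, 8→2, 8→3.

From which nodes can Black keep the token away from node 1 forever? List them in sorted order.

3, 4, 5, 6, 7

A0 = {1}
A1: add {0} — 0 (White) has 0→1.
A2: add {8} — 8 (White) has 8→0.
A3: add {2} — 2 (White) has 2→8.
A4 = A3; e.g. 3 (Black) can still go to 6. Fixed point.
White's attractor = {0, 1, 2, 8}; Black avoids the target exactly from the complement.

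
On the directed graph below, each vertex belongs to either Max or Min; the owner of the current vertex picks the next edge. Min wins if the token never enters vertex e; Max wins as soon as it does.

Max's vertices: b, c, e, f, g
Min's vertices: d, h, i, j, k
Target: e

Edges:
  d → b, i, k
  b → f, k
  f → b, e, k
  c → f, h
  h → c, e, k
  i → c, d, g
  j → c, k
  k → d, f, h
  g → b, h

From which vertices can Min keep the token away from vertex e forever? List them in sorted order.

A0 = {e}
A1: add {f} — f (Max) has f→e.
A2: add {b, c} — b (Max) has b→f; c (Max) has c→f.
A3: add {g} — g (Max) has g→b.
A4 = A3; e.g. d (Min) can still go to i. Fixed point.
Max's attractor = {b, c, e, f, g}; Min avoids the target exactly from the complement.

d, h, i, j, k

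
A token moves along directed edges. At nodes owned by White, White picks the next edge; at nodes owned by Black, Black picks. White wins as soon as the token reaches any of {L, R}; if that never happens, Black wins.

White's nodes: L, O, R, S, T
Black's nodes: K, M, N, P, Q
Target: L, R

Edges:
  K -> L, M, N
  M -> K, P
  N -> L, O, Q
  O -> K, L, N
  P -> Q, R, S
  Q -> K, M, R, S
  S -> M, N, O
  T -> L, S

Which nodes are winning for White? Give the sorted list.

A0 = {L, R}
A1: add {O, T} — O (White) has O→L; T (White) has T→L.
A2: add {S} — S (White) has S→O.
A3 = A2; e.g. K (Black) can still go to M. Fixed point.
White's winning region = {L, O, R, S, T}.

L, O, R, S, T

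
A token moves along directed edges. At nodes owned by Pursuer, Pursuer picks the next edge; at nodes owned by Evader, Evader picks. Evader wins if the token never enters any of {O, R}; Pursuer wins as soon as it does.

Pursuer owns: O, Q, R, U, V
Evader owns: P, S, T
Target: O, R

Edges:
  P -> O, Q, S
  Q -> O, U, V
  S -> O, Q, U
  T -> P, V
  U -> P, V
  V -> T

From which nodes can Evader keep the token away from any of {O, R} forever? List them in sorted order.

P, S, T, U, V

A0 = {O, R}
A1: add {Q} — Q (Pursuer) has Q→O.
A2 = A1; e.g. P (Evader) can still go to S. Fixed point.
Pursuer's attractor = {O, Q, R}; Evader avoids the target exactly from the complement.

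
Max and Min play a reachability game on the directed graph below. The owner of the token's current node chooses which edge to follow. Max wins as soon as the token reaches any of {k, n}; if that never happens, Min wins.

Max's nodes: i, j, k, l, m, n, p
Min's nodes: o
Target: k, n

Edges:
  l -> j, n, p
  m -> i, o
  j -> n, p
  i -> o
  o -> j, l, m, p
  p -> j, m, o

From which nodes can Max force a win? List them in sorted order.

A0 = {k, n}
A1: add {j, l} — j (Max) has j→n; l (Max) has l→n.
A2: add {p} — p (Max) has p→j.
A3 = A2; e.g. i (Max) has no edge into A2. Fixed point.
Max's winning region = {j, k, l, n, p}.

j, k, l, n, p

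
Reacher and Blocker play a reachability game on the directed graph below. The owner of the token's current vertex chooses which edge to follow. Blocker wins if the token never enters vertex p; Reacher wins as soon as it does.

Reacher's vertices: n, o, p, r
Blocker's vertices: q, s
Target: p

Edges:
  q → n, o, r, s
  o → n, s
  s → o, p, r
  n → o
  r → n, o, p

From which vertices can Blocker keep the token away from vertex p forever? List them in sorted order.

A0 = {p}
A1: add {r} — r (Reacher) has r→p.
A2 = A1; e.g. n (Reacher) has no edge into A1. Fixed point.
Reacher's attractor = {p, r}; Blocker avoids the target exactly from the complement.

n, o, q, s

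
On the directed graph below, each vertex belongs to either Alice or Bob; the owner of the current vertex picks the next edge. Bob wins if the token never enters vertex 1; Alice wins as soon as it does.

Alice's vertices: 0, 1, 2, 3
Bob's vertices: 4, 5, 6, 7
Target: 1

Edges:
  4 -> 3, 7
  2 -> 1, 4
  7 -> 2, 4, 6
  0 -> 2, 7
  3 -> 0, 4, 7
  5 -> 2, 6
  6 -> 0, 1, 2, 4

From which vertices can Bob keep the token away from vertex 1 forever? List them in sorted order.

4, 5, 6, 7

A0 = {1}
A1: add {2} — 2 (Alice) has 2→1.
A2: add {0} — 0 (Alice) has 0→2.
A3: add {3} — 3 (Alice) has 3→0.
A4 = A3; e.g. 4 (Bob) can still go to 7. Fixed point.
Alice's attractor = {0, 1, 2, 3}; Bob avoids the target exactly from the complement.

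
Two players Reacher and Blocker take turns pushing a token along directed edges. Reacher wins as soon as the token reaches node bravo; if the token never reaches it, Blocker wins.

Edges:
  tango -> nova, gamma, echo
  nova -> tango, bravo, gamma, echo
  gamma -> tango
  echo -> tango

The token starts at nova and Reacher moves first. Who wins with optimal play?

Reacher

Track states (vertex, player-to-move).
A0 = {(bravo,Reacher), (bravo,Blocker)}
A1: add {(nova,Reacher)}.
(nova,Reacher) ∈ A1 ⇒ Reacher forces the target.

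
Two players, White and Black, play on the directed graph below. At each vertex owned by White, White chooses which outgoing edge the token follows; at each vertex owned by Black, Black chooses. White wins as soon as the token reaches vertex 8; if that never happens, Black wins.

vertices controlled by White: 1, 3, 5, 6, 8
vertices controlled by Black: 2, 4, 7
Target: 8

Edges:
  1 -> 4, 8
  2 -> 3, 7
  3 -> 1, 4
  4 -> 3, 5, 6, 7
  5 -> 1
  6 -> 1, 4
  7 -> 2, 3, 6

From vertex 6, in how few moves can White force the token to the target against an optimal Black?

2

A0 = {8}
A1: add {1} — 1 (White) has 1→8.
A2: add {3, 5, 6} — 3 (White) has 3→1; 5 (White) has 5→1; 6 (White) has 6→1.
A3 = A2; e.g. 2 (Black) can still go to 7. Fixed point.
6 enters the attractor at level 2, so White can force the target in 2 moves from there.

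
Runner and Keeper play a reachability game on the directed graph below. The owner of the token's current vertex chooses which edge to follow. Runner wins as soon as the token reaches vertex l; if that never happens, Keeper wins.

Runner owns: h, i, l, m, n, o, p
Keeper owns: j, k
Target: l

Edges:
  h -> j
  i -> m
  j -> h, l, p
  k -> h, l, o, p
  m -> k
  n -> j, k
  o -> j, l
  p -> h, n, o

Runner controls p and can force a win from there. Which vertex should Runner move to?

o

A0 = {l}
A1: add {o} — o (Runner) has o→l.
A2: add {p} — p (Runner) has p→o.
A3 = A2; e.g. h (Runner) has no edge into A2. Fixed point.
From p, successor o is in the attractor (rank 1); the other successors h, n are not.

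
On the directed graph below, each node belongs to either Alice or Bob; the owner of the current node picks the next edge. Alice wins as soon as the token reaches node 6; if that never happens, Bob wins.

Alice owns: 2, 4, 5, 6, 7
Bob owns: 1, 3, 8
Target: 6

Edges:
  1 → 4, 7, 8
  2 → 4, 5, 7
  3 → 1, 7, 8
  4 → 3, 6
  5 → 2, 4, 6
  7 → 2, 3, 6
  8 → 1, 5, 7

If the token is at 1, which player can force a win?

Bob

A0 = {6}
A1: add {4, 5, 7} — 4 (Alice) has 4→6; 5 (Alice) has 5→6; 7 (Alice) has 7→6.
A2: add {2} — 2 (Alice) has 2→4.
A3 = A2; e.g. 1 (Bob) can still go to 8. Fixed point.
1 never enters the attractor, so Bob can avoid the target forever.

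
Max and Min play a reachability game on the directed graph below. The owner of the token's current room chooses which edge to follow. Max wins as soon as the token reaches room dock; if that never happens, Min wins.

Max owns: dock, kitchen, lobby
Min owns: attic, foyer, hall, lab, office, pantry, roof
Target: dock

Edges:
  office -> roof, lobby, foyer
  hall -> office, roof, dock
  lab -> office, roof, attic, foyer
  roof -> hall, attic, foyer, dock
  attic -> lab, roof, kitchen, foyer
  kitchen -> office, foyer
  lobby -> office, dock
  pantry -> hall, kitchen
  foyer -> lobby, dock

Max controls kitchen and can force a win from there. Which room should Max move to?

A0 = {dock}
A1: add {lobby} — lobby (Max) has lobby→dock.
A2: add {foyer} — foyer (Min): all of {lobby, dock} already in.
A3: add {kitchen} — kitchen (Max) has kitchen→foyer.
A4 = A3; e.g. office (Min) can still go to roof. Fixed point.
From kitchen, successor foyer is in the attractor (rank 2); the other successor office is not.

foyer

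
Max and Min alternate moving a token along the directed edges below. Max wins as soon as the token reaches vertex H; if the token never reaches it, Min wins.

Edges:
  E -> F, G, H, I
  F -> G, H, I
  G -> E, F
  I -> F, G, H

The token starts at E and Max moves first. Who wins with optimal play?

Max

Track states (vertex, player-to-move).
A0 = {(H,Max), (H,Min)}
A1: add {(E,Max), (F,Max), (I,Max)}.
(E,Max) ∈ A1 ⇒ Max forces the target.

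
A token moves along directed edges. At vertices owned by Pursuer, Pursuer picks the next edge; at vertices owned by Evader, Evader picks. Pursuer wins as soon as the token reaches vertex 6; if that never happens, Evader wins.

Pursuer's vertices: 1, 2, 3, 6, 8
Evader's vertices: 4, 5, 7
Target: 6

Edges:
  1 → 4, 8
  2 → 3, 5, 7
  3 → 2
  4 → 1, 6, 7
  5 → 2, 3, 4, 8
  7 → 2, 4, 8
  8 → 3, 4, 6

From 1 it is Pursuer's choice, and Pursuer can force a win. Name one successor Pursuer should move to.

A0 = {6}
A1: add {8} — 8 (Pursuer) has 8→6.
A2: add {1} — 1 (Pursuer) has 1→8.
A3 = A2; e.g. 2 (Pursuer) has no edge into A2. Fixed point.
From 1, successor 8 is in the attractor (rank 1); the other successor 4 is not.

8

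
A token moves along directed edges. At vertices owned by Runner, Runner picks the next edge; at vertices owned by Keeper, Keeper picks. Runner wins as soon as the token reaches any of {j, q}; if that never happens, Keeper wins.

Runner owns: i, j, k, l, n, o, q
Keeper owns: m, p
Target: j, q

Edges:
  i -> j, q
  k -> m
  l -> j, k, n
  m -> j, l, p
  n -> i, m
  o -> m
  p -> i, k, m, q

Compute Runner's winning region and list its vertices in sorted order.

A0 = {j, q}
A1: add {i, l} — i (Runner) has i→j; l (Runner) has l→j.
A2: add {n} — n (Runner) has n→i.
A3 = A2; e.g. k (Runner) has no edge into A2. Fixed point.
Runner's winning region = {i, j, l, n, q}.

i, j, l, n, q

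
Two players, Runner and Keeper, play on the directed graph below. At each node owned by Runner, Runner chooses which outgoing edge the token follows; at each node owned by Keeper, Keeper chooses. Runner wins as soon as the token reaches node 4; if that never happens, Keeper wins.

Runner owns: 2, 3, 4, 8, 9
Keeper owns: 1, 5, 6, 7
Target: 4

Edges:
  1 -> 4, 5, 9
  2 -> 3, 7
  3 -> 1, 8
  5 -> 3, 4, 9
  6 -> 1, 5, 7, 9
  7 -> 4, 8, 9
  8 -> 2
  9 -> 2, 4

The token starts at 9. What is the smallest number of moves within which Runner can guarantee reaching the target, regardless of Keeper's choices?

A0 = {4}
A1: add {9} — 9 (Runner) has 9→4.
A2 = A1; e.g. 1 (Keeper) can still go to 5. Fixed point.
9 enters the attractor at level 1, so Runner can force the target in 1 move from there.

1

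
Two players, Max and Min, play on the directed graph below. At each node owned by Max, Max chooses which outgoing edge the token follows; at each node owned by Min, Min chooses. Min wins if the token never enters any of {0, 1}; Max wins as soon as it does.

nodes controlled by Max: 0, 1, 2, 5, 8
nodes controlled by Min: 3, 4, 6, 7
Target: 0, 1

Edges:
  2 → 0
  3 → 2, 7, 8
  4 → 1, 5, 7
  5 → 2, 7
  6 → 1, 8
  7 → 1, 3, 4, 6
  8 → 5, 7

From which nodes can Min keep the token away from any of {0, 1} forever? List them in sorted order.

3, 4, 7

A0 = {0, 1}
A1: add {2} — 2 (Max) has 2→0.
A2: add {5} — 5 (Max) has 5→2.
A3: add {8} — 8 (Max) has 8→5.
A4: add {6} — 6 (Min): all of {1, 8} already in.
A5 = A4; e.g. 3 (Min) can still go to 7. Fixed point.
Max's attractor = {0, 1, 2, 5, 6, 8}; Min avoids the target exactly from the complement.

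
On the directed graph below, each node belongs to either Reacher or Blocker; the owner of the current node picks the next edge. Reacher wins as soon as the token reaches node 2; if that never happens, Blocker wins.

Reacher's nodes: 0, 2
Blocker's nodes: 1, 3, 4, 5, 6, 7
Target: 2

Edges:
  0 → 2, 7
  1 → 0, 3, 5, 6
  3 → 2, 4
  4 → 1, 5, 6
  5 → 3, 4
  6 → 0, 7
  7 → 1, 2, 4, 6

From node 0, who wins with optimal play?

Reacher

A0 = {2}
A1: add {0} — 0 (Reacher) has 0→2.
A2 = A1; e.g. 1 (Blocker) can still go to 3. Fixed point.
0 ∈ A1, so Reacher can force the target.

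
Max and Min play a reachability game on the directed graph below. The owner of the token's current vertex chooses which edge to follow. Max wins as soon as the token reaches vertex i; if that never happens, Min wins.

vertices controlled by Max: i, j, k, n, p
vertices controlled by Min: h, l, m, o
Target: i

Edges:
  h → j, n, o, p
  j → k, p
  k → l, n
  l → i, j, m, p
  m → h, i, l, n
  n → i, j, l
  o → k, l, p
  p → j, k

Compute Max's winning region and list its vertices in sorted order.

i, j, k, n, p

A0 = {i}
A1: add {n} — n (Max) has n→i.
A2: add {k} — k (Max) has k→n.
A3: add {j, p} — j (Max) has j→k; p (Max) has p→k.
A4 = A3; e.g. h (Min) can still go to o. Fixed point.
Max's winning region = {i, j, k, n, p}.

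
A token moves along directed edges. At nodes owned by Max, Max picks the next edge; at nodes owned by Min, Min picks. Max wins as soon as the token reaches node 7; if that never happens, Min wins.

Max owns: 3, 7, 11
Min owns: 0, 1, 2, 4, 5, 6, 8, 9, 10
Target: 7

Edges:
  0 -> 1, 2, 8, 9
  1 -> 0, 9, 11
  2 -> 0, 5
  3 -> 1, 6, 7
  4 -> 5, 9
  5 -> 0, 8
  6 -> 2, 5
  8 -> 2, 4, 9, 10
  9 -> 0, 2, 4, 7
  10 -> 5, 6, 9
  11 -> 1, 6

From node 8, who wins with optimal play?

A0 = {7}
A1: add {3} — 3 (Max) has 3→7.
A2 = A1; e.g. 0 (Min) can still go to 1. Fixed point.
8 never enters the attractor, so Min can avoid the target forever.

Min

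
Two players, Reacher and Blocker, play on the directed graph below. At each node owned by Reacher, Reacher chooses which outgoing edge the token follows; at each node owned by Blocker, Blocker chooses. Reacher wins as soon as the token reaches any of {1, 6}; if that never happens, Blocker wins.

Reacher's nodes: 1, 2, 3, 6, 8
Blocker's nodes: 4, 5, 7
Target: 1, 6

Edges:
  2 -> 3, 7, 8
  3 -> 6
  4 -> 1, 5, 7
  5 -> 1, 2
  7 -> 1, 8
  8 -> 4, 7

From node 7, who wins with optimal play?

A0 = {1, 6}
A1: add {3} — 3 (Reacher) has 3→6.
A2: add {2} — 2 (Reacher) has 2→3.
A3: add {5} — 5 (Blocker): all of {1, 2} already in.
A4 = A3; e.g. 4 (Blocker) can still go to 7. Fixed point.
7 never enters the attractor, so Blocker can avoid the target forever.

Blocker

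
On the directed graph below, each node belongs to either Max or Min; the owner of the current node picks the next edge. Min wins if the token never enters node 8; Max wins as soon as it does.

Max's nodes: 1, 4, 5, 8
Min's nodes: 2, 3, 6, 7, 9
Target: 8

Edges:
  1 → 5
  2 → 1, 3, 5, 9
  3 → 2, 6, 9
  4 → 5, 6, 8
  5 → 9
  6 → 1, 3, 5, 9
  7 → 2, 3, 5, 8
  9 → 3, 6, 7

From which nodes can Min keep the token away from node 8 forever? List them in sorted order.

1, 2, 3, 5, 6, 7, 9

A0 = {8}
A1: add {4} — 4 (Max) has 4→8.
A2 = A1; e.g. 1 (Max) has no edge into A1. Fixed point.
Max's attractor = {4, 8}; Min avoids the target exactly from the complement.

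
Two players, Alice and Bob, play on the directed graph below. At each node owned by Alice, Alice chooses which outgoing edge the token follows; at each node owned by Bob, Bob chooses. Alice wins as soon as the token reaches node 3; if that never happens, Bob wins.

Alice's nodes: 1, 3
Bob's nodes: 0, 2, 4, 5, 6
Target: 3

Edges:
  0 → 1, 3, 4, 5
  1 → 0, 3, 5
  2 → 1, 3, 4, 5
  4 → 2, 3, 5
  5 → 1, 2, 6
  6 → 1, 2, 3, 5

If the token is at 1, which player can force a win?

A0 = {3}
A1: add {1} — 1 (Alice) has 1→3.
A2 = A1; e.g. 0 (Bob) can still go to 4. Fixed point.
1 ∈ A1, so Alice can force the target.

Alice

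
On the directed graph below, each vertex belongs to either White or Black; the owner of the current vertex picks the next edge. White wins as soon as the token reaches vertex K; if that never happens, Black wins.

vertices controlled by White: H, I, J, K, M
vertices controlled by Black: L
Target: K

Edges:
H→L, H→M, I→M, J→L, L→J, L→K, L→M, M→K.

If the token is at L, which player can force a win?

Black

A0 = {K}
A1: add {M} — M (White) has M→K.
A2: add {H, I} — H (White) has H→M; I (White) has I→M.
A3 = A2; e.g. J (White) has no edge into A2. Fixed point.
L never enters the attractor, so Black can avoid the target forever.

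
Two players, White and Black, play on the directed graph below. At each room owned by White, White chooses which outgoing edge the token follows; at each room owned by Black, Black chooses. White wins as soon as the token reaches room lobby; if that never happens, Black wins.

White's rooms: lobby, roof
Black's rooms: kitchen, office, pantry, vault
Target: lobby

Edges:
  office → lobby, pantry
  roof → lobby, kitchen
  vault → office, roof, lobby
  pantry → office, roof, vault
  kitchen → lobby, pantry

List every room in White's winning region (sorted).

lobby, roof

A0 = {lobby}
A1: add {roof} — roof (White) has roof→lobby.
A2 = A1; e.g. office (Black) can still go to pantry. Fixed point.
White's winning region = {lobby, roof}.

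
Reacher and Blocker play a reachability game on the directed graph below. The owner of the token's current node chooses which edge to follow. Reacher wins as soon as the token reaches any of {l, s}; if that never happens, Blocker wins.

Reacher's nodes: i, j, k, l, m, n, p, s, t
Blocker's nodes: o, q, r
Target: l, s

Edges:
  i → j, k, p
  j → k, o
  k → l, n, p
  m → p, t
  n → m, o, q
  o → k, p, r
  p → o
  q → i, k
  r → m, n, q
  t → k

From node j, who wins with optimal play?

A0 = {l, s}
A1: add {k} — k (Reacher) has k→l.
A2: add {i, j, t} — i (Reacher) has i→k; j (Reacher) has j→k; t (Reacher) has t→k.
j ∈ A2, so Reacher can force the target.

Reacher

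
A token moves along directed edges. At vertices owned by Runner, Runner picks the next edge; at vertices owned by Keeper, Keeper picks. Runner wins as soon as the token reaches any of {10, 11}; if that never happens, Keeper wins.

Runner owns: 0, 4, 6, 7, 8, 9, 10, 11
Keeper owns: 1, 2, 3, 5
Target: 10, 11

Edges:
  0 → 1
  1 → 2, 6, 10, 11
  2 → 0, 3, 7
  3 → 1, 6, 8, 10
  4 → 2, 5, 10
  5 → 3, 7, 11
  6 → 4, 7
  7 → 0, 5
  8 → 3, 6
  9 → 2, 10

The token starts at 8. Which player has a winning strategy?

Runner

A0 = {10, 11}
A1: add {4, 9} — 4 (Runner) has 4→10; 9 (Runner) has 9→10.
A2: add {6} — 6 (Runner) has 6→4.
A3: add {8} — 8 (Runner) has 8→6.
A4 = A3; e.g. 0 (Runner) has no edge into A3. Fixed point.
8 ∈ A3, so Runner can force the target.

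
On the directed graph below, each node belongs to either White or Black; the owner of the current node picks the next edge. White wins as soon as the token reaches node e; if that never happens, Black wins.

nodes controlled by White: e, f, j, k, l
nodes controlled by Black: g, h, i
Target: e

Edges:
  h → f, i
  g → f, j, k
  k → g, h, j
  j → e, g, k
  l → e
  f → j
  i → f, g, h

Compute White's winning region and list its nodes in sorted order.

A0 = {e}
A1: add {j, l} — j (White) has j→e; l (White) has l→e.
A2: add {f, k} — f (White) has f→j; k (White) has k→j.
A3: add {g} — g (Black): all of {f, j, k} already in.
A4 = A3; e.g. h (Black) can still go to i. Fixed point.
White's winning region = {e, f, g, j, k, l}.

e, f, g, j, k, l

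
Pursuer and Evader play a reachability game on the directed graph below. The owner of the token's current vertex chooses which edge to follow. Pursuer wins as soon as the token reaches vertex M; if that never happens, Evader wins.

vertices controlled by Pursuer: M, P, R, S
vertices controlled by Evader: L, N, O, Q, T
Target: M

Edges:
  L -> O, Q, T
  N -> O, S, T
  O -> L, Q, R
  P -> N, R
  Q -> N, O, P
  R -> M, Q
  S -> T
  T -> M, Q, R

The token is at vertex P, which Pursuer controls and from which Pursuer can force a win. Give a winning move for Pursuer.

A0 = {M}
A1: add {R} — R (Pursuer) has R→M.
A2: add {P} — P (Pursuer) has P→R.
A3 = A2; e.g. L (Evader) can still go to O. Fixed point.
From P, successor R is in the attractor (rank 1); the other successor N is not.

R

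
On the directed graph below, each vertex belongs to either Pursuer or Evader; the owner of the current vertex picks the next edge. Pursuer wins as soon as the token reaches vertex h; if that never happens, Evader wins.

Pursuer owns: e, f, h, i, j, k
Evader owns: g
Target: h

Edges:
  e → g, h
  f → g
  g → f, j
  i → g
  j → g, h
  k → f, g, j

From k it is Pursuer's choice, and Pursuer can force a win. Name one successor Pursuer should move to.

j

A0 = {h}
A1: add {e, j} — e (Pursuer) has e→h; j (Pursuer) has j→h.
A2: add {k} — k (Pursuer) has k→j.
A3 = A2; e.g. f (Pursuer) has no edge into A2. Fixed point.
From k, successor j is in the attractor (rank 1); the other successors f, g are not.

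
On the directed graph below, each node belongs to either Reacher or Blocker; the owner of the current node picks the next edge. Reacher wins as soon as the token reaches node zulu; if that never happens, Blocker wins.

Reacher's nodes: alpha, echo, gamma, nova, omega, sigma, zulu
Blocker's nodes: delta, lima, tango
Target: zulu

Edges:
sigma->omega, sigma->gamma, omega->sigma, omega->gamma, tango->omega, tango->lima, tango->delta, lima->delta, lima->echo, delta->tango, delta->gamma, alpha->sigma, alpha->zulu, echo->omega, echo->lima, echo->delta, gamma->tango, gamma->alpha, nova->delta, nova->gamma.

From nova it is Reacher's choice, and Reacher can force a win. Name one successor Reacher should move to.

A0 = {zulu}
A1: add {alpha} — alpha (Reacher) has alpha→zulu.
A2: add {gamma} — gamma (Reacher) has gamma→alpha.
A3: add {nova, omega, sigma} — sigma (Reacher) has sigma→gamma; omega (Reacher) has omega→gamma; nova (Reacher) has nova→gamma.
A4: add {echo} — echo (Reacher) has echo→omega.
A5 = A4; e.g. tango (Blocker) can still go to lima. Fixed point.
From nova, successor gamma is in the attractor (rank 2); the other successor delta is not.

gamma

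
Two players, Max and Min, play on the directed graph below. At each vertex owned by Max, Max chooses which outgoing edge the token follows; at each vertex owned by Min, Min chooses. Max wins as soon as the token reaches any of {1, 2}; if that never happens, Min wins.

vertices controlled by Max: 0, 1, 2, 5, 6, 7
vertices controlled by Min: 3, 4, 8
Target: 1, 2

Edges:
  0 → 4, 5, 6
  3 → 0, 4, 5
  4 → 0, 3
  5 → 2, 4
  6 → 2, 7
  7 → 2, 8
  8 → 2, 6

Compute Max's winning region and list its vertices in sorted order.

A0 = {1, 2}
A1: add {5, 6, 7} — 5 (Max) has 5→2; 6 (Max) has 6→2; 7 (Max) has 7→2.
A2: add {0, 8} — 0 (Max) has 0→5; 8 (Min): all of {2, 6} already in.
A3 = A2; e.g. 3 (Min) can still go to 4. Fixed point.
Max's winning region = {0, 1, 2, 5, 6, 7, 8}.

0, 1, 2, 5, 6, 7, 8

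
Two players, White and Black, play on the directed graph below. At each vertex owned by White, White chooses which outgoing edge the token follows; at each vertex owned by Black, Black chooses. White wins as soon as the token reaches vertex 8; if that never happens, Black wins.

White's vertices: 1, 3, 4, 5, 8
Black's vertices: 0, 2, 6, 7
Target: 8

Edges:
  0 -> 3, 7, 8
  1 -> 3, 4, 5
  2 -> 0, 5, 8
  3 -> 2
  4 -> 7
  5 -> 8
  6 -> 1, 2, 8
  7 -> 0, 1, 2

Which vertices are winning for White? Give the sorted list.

1, 5, 8

A0 = {8}
A1: add {5} — 5 (White) has 5→8.
A2: add {1} — 1 (White) has 1→5.
A3 = A2; e.g. 0 (Black) can still go to 3. Fixed point.
White's winning region = {1, 5, 8}.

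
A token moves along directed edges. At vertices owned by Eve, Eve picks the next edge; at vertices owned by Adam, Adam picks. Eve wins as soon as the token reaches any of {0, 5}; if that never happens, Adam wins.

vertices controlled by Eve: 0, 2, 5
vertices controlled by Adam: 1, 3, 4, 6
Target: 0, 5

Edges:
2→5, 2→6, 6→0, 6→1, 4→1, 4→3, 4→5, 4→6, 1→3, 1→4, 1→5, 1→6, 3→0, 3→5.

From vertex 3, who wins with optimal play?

Eve

A0 = {0, 5}
A1: add {2, 3} — 2 (Eve) has 2→5; 3 (Adam): all of {0, 5} already in.
A2 = A1; e.g. 1 (Adam) can still go to 4. Fixed point.
3 ∈ A1, so Eve can force the target.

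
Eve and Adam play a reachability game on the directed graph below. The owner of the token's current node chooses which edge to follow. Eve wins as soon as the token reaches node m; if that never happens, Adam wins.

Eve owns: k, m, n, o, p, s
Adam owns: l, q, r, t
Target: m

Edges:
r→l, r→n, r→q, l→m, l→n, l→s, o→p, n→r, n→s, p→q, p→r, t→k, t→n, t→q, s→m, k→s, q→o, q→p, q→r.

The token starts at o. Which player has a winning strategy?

Adam

A0 = {m}
A1: add {s} — s (Eve) has s→m.
A2: add {k, n} — k (Eve) has k→s; n (Eve) has n→s.
A3: add {l} — l (Adam): all of {m, n, s} already in.
A4 = A3; e.g. o (Eve) has no edge into A3. Fixed point.
o never enters the attractor, so Adam can avoid the target forever.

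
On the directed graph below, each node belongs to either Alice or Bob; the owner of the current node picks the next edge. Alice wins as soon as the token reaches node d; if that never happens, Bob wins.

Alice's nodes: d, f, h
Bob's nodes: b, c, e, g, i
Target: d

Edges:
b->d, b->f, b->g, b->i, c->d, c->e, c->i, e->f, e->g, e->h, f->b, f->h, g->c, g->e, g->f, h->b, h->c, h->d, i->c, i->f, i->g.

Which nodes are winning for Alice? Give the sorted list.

A0 = {d}
A1: add {h} — h (Alice) has h→d.
A2: add {f} — f (Alice) has f→h.
A3 = A2; e.g. b (Bob) can still go to g. Fixed point.
Alice's winning region = {d, f, h}.

d, f, h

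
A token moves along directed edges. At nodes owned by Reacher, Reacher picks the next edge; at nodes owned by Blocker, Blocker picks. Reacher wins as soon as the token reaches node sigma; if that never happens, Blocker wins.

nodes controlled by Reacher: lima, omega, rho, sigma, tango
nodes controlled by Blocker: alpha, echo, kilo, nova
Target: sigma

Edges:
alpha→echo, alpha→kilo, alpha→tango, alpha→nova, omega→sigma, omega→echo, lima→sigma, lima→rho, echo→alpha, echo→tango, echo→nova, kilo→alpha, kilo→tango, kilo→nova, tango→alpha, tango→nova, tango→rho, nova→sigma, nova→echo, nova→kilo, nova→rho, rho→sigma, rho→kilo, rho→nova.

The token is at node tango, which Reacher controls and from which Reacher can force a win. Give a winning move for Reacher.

A0 = {sigma}
A1: add {lima, omega, rho} — omega (Reacher) has omega→sigma; lima (Reacher) has lima→sigma; rho (Reacher) has rho→sigma.
A2: add {tango} — tango (Reacher) has tango→rho.
A3 = A2; e.g. alpha (Blocker) can still go to echo. Fixed point.
From tango, successor rho is in the attractor (rank 1); the other successors alpha, nova are not.

rho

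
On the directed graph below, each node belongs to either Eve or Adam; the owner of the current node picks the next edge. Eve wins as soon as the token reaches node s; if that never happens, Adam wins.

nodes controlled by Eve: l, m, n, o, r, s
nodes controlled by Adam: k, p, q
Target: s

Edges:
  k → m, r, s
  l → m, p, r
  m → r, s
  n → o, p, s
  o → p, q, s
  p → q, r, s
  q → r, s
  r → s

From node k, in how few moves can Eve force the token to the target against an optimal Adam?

2

A0 = {s}
A1: add {m, n, o, r} — m (Eve) has m→s; n (Eve) has n→s; o (Eve) has o→s; r (Eve) has r→s.
A2: add {k, l, q} — k (Adam): all of {m, r, s} already in; l (Eve) has l→m; q (Adam): all of {r, s} already in.
k enters the attractor at level 2, so Eve can force the target in 2 moves from there.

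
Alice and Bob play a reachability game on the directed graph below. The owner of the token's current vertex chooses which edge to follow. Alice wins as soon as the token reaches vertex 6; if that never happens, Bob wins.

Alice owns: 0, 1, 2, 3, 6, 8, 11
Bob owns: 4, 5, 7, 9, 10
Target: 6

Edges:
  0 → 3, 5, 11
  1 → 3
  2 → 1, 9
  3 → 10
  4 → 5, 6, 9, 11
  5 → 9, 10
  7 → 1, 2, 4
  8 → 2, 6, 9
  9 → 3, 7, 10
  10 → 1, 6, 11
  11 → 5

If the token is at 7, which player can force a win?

Bob

A0 = {6}
A1: add {8} — 8 (Alice) has 8→6.
A2 = A1; e.g. 0 (Alice) has no edge into A1. Fixed point.
7 never enters the attractor, so Bob can avoid the target forever.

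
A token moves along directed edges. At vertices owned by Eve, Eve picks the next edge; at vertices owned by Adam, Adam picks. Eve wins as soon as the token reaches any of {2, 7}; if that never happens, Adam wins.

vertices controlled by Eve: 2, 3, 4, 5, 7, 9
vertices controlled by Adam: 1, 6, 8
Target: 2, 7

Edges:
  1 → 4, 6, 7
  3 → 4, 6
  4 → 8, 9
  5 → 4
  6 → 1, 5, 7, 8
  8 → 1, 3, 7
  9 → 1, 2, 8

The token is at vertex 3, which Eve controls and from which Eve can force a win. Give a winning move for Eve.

A0 = {2, 7}
A1: add {9} — 9 (Eve) has 9→2.
A2: add {4} — 4 (Eve) has 4→9.
A3: add {3, 5} — 3 (Eve) has 3→4; 5 (Eve) has 5→4.
A4 = A3; e.g. 1 (Adam) can still go to 6. Fixed point.
From 3, successor 4 is in the attractor (rank 2); the other successor 6 is not.

4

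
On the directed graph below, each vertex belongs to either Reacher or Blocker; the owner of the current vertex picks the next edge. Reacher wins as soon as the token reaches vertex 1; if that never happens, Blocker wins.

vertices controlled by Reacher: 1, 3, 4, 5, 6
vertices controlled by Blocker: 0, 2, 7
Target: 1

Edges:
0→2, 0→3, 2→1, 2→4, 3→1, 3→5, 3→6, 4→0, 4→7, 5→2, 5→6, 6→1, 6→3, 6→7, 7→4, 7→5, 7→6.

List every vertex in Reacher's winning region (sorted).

1, 3, 5, 6

A0 = {1}
A1: add {3, 6} — 3 (Reacher) has 3→1; 6 (Reacher) has 6→1.
A2: add {5} — 5 (Reacher) has 5→6.
A3 = A2; e.g. 0 (Blocker) can still go to 2. Fixed point.
Reacher's winning region = {1, 3, 5, 6}.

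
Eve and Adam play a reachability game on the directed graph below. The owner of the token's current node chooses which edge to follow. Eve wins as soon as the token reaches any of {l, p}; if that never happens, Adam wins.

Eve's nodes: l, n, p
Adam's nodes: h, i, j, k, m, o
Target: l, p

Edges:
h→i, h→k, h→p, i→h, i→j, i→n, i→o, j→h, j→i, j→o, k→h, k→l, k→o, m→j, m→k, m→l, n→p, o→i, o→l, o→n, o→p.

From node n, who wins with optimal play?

A0 = {l, p}
A1: add {n} — n (Eve) has n→p.
A2 = A1; e.g. h (Adam) can still go to i. Fixed point.
n ∈ A1, so Eve can force the target.

Eve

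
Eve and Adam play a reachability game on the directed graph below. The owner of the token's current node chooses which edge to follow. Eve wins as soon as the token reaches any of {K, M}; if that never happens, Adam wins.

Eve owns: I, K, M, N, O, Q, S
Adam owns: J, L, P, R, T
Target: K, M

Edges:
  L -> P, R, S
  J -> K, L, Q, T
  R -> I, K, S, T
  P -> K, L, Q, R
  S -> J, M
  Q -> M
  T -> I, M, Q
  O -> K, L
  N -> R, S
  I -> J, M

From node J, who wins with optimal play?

Adam

A0 = {K, M}
A1: add {I, O, Q, S} — I (Eve) has I→M; O (Eve) has O→K; Q (Eve) has Q→M; S (Eve) has S→M.
A2: add {N, T} — N (Eve) has N→S; T (Adam): all of {I, M, Q} already in.
A3: add {R} — R (Adam): all of {I, K, S, T} already in.
A4 = A3; e.g. J (Adam) can still go to L. Fixed point.
J never enters the attractor, so Adam can avoid the target forever.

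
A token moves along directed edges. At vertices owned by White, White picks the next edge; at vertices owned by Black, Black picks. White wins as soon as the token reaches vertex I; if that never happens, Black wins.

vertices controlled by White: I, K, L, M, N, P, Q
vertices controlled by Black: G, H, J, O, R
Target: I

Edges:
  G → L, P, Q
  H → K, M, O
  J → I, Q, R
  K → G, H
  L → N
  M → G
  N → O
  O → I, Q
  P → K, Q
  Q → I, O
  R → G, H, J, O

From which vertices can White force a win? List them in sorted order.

G, H, I, K, L, M, N, O, P, Q

A0 = {I}
A1: add {Q} — Q (White) has Q→I.
A2: add {O, P} — O (Black): all of {I, Q} already in; P (White) has P→Q.
A3: add {N} — N (White) has N→O.
A4: add {L} — L (White) has L→N.
A5: add {G} — G (Black): all of {L, P, Q} already in.
A6: add {K, M} — K (White) has K→G; M (White) has M→G.
A7: add {H} — H (Black): all of {K, M, O} already in.
A8 = A7; e.g. J (Black) can still go to R. Fixed point.
White's winning region = {G, H, I, K, L, M, N, O, P, Q}.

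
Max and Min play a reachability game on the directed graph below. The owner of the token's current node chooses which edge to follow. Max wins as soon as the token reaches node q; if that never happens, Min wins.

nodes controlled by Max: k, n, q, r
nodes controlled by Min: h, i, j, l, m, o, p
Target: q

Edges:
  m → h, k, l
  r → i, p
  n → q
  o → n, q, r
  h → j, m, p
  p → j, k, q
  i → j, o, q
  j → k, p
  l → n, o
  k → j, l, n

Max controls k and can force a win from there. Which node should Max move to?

n

A0 = {q}
A1: add {n} — n (Max) has n→q.
A2: add {k} — k (Max) has k→n.
A3 = A2; e.g. h (Min) can still go to j. Fixed point.
From k, successor n is in the attractor (rank 1); the other successors j, l are not.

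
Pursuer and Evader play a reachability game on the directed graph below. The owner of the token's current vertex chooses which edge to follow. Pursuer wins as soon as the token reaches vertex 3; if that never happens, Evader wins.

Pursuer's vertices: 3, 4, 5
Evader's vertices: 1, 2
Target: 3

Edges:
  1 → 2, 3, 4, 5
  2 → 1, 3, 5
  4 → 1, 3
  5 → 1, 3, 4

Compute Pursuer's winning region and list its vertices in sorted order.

3, 4, 5

A0 = {3}
A1: add {4, 5} — 4 (Pursuer) has 4→3; 5 (Pursuer) has 5→3.
A2 = A1; e.g. 1 (Evader) can still go to 2. Fixed point.
Pursuer's winning region = {3, 4, 5}.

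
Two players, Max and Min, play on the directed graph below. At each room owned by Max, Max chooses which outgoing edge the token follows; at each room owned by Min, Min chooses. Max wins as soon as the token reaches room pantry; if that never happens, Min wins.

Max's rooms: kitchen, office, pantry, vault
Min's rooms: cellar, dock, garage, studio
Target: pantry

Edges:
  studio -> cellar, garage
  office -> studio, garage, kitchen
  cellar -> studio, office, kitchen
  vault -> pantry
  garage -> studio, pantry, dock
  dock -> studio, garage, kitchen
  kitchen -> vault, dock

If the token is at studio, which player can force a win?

A0 = {pantry}
A1: add {vault} — vault (Max) has vault→pantry.
A2: add {kitchen} — kitchen (Max) has kitchen→vault.
A3: add {office} — office (Max) has office→kitchen.
A4 = A3; e.g. studio (Min) can still go to cellar. Fixed point.
studio never enters the attractor, so Min can avoid the target forever.

Min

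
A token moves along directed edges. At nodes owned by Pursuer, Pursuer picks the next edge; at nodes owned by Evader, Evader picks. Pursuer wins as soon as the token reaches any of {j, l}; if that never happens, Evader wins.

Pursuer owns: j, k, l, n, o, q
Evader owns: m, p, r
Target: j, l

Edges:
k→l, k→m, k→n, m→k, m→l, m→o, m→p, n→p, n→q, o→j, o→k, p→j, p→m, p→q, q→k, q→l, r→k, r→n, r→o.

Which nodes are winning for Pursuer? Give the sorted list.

j, k, l, n, o, q, r

A0 = {j, l}
A1: add {k, o, q} — k (Pursuer) has k→l; o (Pursuer) has o→j; q (Pursuer) has q→l.
A2: add {n} — n (Pursuer) has n→q.
A3: add {r} — r (Evader): all of {k, n, o} already in.
A4 = A3; e.g. m (Evader) can still go to p. Fixed point.
Pursuer's winning region = {j, k, l, n, o, q, r}.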